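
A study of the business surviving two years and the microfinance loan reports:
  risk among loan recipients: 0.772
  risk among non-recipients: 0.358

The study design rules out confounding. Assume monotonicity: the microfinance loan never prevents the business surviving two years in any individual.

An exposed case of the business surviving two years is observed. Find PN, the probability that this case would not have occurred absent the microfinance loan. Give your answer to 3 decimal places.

Let p₁ = 0.772, p₀ = 0.358.
Under exogeneity and monotonicity, PN = (p₁ − p₀) / p₁.
PN = (0.772 − 0.358) / 0.772 = 0.414 / 0.772 ≈ 0.5363

PN ≈ 0.536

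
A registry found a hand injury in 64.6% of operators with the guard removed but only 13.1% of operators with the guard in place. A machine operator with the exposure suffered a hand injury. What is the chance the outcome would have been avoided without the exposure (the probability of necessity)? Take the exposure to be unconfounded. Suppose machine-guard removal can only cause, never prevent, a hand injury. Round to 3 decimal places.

PN ≈ 0.797

p₁ = 0.646, p₀ = 0.131.
Under exogeneity and monotonicity, PN = (p₁ − p₀) / p₁.
PN = (0.646 − 0.131) / 0.646 = 0.515 / 0.646 ≈ 0.7972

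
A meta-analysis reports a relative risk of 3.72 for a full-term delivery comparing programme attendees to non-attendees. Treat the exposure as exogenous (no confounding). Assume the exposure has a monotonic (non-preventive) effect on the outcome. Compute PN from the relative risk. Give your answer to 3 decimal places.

PN ≈ 0.731

Under exogeneity and monotonicity, PN = (RR − 1) / RR = 1 − 1/RR.
PN = (3.72 − 1) / 3.72 = 2.72 / 3.72 ≈ 0.7312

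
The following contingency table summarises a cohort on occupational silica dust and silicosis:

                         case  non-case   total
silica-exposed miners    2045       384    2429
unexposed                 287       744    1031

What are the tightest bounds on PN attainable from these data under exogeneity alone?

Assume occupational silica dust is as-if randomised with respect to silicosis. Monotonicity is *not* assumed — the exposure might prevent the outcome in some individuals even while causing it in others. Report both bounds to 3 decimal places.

p₁ = P(outcome | exposed) = 2045/2429 = 0.84191
p₀ = P(outcome | unexposed) = 287/1031 = 0.27837
Under exogeneity alone the bounds on PN are max{0,(p₁−p₀)/p₁} ≤ PN ≤ min{1,(1−p₀)/p₁}.
  lower = (p₁ − p₀)/p₁ = 0.56354 / 0.84191 ≈ 0.6694
  upper = min{1, (1 − p₀)/p₁} = 0.72163 / 0.84191 ≈ 0.8571

0.669 ≤ PN ≤ 0.857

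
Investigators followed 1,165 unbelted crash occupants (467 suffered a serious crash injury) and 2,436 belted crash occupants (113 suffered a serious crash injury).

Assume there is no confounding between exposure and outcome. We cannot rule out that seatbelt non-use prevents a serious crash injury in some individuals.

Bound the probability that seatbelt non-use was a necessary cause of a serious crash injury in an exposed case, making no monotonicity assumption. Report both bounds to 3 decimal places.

p₁ = P(outcome | exposed) = 467/1165 = 0.40086
p₀ = P(outcome | unexposed) = 113/2436 = 0.046388
Under exogeneity alone the bounds on PN are max{0,(p₁−p₀)/p₁} ≤ PN ≤ min{1,(1−p₀)/p₁}.
  lower = (p₁ − p₀)/p₁ = 0.35447 / 0.40086 ≈ 0.8843
  upper = min{1, (1 − p₀)/p₁} = 0.95361 / 0.40086 ≈ 2.3789 → capped at 1

0.884 ≤ PN ≤ 1.000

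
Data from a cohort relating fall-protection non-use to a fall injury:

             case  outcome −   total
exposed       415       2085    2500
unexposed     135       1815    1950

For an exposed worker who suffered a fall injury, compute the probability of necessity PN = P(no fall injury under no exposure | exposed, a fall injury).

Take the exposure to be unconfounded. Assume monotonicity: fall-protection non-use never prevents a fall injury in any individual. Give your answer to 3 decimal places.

PN ≈ 0.583

p₁ = P(outcome | exposed) = 415/2500 = 0.166
p₀ = P(outcome | unexposed) = 135/1950 = 0.069231
Under exogeneity and monotonicity, PN = (p₁ − p₀) / p₁.
PN = (0.166 − 0.069231) / 0.166 = 0.096769 / 0.166 ≈ 0.5829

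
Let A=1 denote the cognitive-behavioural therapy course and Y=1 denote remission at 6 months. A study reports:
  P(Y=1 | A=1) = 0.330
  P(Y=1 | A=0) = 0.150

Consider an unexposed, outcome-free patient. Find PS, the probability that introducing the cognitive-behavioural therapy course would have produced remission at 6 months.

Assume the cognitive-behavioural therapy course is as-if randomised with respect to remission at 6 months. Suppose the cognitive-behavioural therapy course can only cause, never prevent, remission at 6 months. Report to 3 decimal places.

PS ≈ 0.212

Let p₁ = 0.33, p₀ = 0.15.
Under exogeneity and monotonicity, PS = (p₁ − p₀) / (1 − p₀).
PS = (0.33 − 0.15) / (1 − 0.15) = 0.18 / 0.85 ≈ 0.2118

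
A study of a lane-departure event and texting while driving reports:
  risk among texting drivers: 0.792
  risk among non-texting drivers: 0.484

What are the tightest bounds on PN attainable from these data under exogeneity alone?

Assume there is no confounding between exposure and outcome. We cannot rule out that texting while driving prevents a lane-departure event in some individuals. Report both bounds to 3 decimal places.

Let p₁ = 0.792, p₀ = 0.484.
Under exogeneity alone the bounds on PN are max{0,(p₁−p₀)/p₁} ≤ PN ≤ min{1,(1−p₀)/p₁}.
  lower = (p₁ − p₀)/p₁ = 0.308 / 0.792 ≈ 0.3889
  upper = min{1, (1 − p₀)/p₁} = 0.516 / 0.792 ≈ 0.6515

0.389 ≤ PN ≤ 0.652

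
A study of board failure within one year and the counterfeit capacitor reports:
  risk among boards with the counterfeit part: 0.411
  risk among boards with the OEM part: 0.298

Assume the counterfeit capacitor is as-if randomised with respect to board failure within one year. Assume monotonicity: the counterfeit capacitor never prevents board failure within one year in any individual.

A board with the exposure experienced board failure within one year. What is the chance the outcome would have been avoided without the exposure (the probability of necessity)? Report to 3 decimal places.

Let p₁ = 0.411, p₀ = 0.298.
Under exogeneity and monotonicity, PN = (p₁ − p₀) / p₁.
PN = (0.411 − 0.298) / 0.411 = 0.113 / 0.411 ≈ 0.2749

PN ≈ 0.275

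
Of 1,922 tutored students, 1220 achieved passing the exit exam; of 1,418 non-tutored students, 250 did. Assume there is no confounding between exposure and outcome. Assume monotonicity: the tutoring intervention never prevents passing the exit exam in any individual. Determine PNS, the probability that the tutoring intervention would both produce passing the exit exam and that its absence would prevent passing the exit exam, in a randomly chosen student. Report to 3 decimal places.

PNS ≈ 0.458

p₁ = P(outcome | exposed) = 1220/1922 = 0.63476
p₀ = P(outcome | unexposed) = 250/1418 = 0.1763
Under exogeneity and monotonicity, PNS = p₁ − p₀.
PNS = 0.63476 − 0.1763 = 0.45845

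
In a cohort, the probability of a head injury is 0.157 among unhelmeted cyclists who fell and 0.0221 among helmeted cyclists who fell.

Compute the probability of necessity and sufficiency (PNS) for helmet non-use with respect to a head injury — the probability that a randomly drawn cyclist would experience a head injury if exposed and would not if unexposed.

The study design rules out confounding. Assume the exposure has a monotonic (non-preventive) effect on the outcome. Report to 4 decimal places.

PNS ≈ 0.1349

Let p₁ = 0.157, p₀ = 0.0221.
Under exogeneity and monotonicity, PNS = p₁ − p₀.
PNS = 0.157 − 0.0221 = 0.1349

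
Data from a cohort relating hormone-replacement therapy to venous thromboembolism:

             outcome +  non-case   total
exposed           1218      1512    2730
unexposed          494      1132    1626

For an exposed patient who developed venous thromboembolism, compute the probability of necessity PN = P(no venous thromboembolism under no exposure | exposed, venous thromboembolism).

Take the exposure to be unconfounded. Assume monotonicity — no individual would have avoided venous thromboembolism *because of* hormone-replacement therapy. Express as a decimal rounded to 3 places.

p₁ = P(outcome | exposed) = 1218/2730 = 0.44615
p₀ = P(outcome | unexposed) = 494/1626 = 0.30381
Under exogeneity and monotonicity, PN = (p₁ − p₀)/p₁.
PN = (0.44615 − 0.30381) / 0.44615 ≈ 0.3190

PN ≈ 0.319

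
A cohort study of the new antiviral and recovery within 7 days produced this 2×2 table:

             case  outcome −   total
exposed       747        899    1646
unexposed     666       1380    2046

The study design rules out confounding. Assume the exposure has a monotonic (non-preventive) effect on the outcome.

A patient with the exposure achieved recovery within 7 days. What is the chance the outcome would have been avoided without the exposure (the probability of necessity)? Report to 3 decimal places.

PN ≈ 0.283

p₁ = P(outcome | exposed) = 747/1646 = 0.45383
p₀ = P(outcome | unexposed) = 666/2046 = 0.32551
Under exogeneity and monotonicity, PN = (p₁ − p₀) / p₁.
PN = (0.45383 − 0.32551) / 0.45383 = 0.12831 / 0.45383 ≈ 0.2827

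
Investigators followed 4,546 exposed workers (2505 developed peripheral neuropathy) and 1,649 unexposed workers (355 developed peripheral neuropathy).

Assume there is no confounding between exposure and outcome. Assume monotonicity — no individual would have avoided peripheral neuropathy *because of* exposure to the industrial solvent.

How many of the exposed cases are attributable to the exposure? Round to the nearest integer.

about 1526 cases

p₁ = P(outcome | exposed) = 2505/4546 = 0.55103
p₀ = P(outcome | unexposed) = 355/1649 = 0.21528
PN = (p₁ − p₀)/p₁ = (0.55103 − 0.21528) / 0.55103 ≈ 0.60931.
Attributable cases ≈ PN × (exposed cases) = 0.60931 × 2505 ≈ 1526.33.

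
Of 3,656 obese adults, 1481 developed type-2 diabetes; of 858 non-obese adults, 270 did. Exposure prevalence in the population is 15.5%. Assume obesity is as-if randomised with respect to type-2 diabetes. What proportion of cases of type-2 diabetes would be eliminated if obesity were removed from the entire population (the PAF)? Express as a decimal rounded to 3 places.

p₁ = P(outcome | exposed) = 1481/3656 = 0.40509
p₀ = P(outcome | unexposed) = 270/858 = 0.31469
Overall risk P(Y=1) = π·p₁ + (1−π)·p₀ = 0.155×0.40509 + 0.845×0.31469 = 0.3287.
Under exogeneity, PAF = [P(Y=1) − p₀] / P(Y=1).
PAF = (0.3287 − 0.31469) / 0.3287 ≈ 0.0426

PAF ≈ 0.043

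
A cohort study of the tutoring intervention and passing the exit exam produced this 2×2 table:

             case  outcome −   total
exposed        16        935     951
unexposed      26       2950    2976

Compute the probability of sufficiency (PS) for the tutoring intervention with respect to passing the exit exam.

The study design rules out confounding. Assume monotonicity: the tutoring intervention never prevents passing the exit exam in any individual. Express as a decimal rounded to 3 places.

PS ≈ 0.008

p₁ = P(outcome | exposed) = 16/951 = 0.016824
p₀ = P(outcome | unexposed) = 26/2976 = 0.0087366
Under exogeneity and monotonicity, PS = (p₁ − p₀) / (1 − p₀).
PS = (0.016824 − 0.0087366) / (1 − 0.0087366) = 0.0080878 / 0.99126 ≈ 0.0082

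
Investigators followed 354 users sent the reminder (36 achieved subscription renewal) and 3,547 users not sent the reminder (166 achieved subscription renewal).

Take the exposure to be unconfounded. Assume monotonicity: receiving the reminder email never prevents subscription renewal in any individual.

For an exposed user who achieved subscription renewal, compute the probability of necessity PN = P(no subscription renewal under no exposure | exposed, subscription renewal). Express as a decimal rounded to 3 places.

p₁ = P(outcome | exposed) = 36/354 = 0.10169
p₀ = P(outcome | unexposed) = 166/3547 = 0.0468
Under exogeneity and monotonicity, PN = (p₁ − p₀) / p₁.
PN = (0.10169 − 0.0468) / 0.10169 = 0.054895 / 0.10169 ≈ 0.5398

PN ≈ 0.540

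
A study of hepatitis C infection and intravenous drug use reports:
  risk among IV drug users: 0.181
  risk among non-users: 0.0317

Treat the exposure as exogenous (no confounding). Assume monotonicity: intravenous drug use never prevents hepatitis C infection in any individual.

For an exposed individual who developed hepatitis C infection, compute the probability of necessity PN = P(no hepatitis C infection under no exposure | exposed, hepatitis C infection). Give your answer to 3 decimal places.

Let p₁ = 0.181, p₀ = 0.0317.
Under exogeneity and monotonicity, PN = (p₁ − p₀) / p₁.
PN = (0.181 − 0.0317) / 0.181 = 0.1493 / 0.181 ≈ 0.8249

PN ≈ 0.825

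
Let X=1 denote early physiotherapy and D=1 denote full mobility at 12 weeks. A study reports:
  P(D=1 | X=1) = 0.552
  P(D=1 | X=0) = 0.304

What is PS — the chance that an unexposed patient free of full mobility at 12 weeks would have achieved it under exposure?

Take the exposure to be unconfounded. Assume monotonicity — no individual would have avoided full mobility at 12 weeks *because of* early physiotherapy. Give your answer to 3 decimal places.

Let p₁ = 0.552, p₀ = 0.304.
Under exogeneity and monotonicity, PS = (p₁ − p₀) / (1 − p₀).
PS = (0.552 − 0.304) / (1 − 0.304) = 0.248 / 0.696 ≈ 0.3563

PS ≈ 0.356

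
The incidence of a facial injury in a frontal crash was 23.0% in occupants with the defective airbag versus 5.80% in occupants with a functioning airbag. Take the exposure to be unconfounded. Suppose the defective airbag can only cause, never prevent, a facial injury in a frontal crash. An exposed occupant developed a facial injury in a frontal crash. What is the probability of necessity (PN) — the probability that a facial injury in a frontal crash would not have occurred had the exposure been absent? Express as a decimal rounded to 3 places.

p₁ = 0.23, p₀ = 0.058.
Under exogeneity and monotonicity, PN = (p₁ − p₀) / p₁.
PN = (0.23 − 0.058) / 0.23 = 0.172 / 0.23 ≈ 0.7478

PN ≈ 0.748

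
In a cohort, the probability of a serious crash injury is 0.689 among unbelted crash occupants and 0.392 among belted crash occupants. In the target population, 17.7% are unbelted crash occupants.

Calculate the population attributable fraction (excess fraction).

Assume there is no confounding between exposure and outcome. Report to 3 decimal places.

Let p₁ = 0.689, p₀ = 0.392.
Overall risk P(Y=1) = π·p₁ + (1−π)·p₀ = 0.177×0.689 + 0.823×0.392 = 0.44457.
Under exogeneity, PAF = [P(Y=1) − p₀] / P(Y=1).
PAF = (0.44457 − 0.392) / 0.44457 ≈ 0.1182

PAF ≈ 0.118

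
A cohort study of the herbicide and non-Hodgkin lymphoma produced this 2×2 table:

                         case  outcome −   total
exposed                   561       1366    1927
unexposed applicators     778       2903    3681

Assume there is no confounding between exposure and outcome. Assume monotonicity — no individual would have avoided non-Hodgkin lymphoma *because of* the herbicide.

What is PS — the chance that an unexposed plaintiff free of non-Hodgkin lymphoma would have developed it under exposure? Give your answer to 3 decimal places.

p₁ = P(outcome | exposed) = 561/1927 = 0.29113
p₀ = P(outcome | unexposed) = 778/3681 = 0.21136
Under exogeneity and monotonicity, PS = (p₁ − p₀)/(1 − p₀).
PS = (0.29113 − 0.21136) / 0.78864 ≈ 0.1011

PS ≈ 0.101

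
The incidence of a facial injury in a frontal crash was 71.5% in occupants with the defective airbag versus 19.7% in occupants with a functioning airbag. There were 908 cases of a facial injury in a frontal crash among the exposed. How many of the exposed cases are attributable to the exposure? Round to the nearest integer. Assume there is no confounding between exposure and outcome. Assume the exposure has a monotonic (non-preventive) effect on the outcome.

p₁ = 0.715, p₀ = 0.197.
PN = (p₁ − p₀)/p₁ = (0.715 − 0.197) / 0.715 ≈ 0.72448.
Attributable cases ≈ PN × (exposed cases) = 0.72448 × 908 ≈ 657.82.

about 658 cases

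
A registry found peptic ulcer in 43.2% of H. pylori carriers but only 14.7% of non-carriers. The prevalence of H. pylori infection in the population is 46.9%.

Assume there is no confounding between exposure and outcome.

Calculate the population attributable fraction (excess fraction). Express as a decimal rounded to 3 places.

PAF ≈ 0.476

p₁ = 0.432, p₀ = 0.147.
Overall risk P(Y=1) = π·p₁ + (1−π)·p₀ = 0.469×0.432 + 0.531×0.147 = 0.28066.
Under exogeneity, PAF = [P(Y=1) − p₀] / P(Y=1).
PAF = (0.28066 − 0.147) / 0.28066 ≈ 0.4762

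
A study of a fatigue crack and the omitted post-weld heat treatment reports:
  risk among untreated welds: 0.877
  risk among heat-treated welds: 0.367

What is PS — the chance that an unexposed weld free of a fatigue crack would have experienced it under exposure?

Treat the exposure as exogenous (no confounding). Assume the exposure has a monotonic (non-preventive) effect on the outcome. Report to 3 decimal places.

PS ≈ 0.806

Let p₁ = 0.877, p₀ = 0.367.
Under exogeneity and monotonicity, PS = (p₁ − p₀) / (1 − p₀).
PS = (0.877 − 0.367) / (1 − 0.367) = 0.51 / 0.633 ≈ 0.8057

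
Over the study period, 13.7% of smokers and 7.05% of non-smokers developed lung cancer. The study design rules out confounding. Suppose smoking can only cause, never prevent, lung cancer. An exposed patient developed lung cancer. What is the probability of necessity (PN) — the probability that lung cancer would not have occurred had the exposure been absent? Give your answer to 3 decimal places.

PN ≈ 0.485

p₁ = 0.137, p₀ = 0.0705.
Under exogeneity and monotonicity, PN = (p₁ − p₀) / p₁.
PN = (0.137 − 0.0705) / 0.137 = 0.0665 / 0.137 ≈ 0.4854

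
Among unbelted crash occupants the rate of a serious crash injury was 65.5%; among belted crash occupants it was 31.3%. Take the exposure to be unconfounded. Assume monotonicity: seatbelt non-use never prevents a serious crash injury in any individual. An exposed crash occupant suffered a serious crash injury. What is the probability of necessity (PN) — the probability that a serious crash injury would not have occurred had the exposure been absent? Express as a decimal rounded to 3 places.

p₁ = 0.655, p₀ = 0.313.
Under exogeneity and monotonicity, PN = (p₁ − p₀) / p₁.
PN = (0.655 − 0.313) / 0.655 = 0.342 / 0.655 ≈ 0.5221

PN ≈ 0.522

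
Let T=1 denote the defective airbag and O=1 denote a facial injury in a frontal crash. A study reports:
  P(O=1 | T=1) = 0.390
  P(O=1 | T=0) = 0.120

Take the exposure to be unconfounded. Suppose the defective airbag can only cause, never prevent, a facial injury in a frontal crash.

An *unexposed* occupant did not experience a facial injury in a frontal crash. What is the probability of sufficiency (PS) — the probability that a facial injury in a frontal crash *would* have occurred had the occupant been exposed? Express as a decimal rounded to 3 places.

PS ≈ 0.307

Let p₁ = 0.39, p₀ = 0.12.
Under exogeneity and monotonicity, PS = (p₁ − p₀) / (1 − p₀).
PS = (0.39 − 0.12) / (1 − 0.12) = 0.27 / 0.88 ≈ 0.3068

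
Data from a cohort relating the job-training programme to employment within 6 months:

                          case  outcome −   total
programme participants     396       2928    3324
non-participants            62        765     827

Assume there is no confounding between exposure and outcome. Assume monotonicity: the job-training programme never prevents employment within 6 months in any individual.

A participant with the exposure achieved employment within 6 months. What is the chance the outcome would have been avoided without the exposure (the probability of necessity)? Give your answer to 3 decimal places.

PN ≈ 0.371

p₁ = P(outcome | exposed) = 396/3324 = 0.11913
p₀ = P(outcome | unexposed) = 62/827 = 0.07497
Under exogeneity and monotonicity, PN = (p₁ − p₀) / p₁.
PN = (0.11913 − 0.07497) / 0.11913 = 0.044164 / 0.11913 ≈ 0.3707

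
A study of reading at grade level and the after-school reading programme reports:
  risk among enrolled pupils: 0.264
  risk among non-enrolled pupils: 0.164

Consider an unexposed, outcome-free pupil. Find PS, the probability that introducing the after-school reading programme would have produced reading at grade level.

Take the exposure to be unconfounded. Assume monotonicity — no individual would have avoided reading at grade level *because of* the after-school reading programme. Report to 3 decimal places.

PS ≈ 0.120

Let p₁ = 0.264, p₀ = 0.164.
Under exogeneity and monotonicity, PS = (p₁ − p₀) / (1 − p₀).
PS = (0.264 − 0.164) / (1 − 0.164) = 0.1 / 0.836 ≈ 0.1196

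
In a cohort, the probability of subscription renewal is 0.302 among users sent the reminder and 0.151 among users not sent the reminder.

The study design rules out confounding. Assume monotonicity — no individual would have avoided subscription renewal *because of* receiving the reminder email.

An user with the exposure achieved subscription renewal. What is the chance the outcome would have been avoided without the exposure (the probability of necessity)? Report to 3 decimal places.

PN ≈ 0.500

Let p₁ = 0.302, p₀ = 0.151.
Under exogeneity and monotonicity, PN = (p₁ − p₀) / p₁.
PN = (0.302 − 0.151) / 0.302 = 0.151 / 0.302 ≈ 0.5000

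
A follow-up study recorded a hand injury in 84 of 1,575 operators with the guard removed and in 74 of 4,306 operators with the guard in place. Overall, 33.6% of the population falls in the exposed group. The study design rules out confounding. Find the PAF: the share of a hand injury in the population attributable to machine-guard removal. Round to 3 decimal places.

p₁ = P(outcome | exposed) = 84/1575 = 0.053333
p₀ = P(outcome | unexposed) = 74/4306 = 0.017185
Overall risk P(Y=1) = π·p₁ + (1−π)·p₀ = 0.336×0.053333 + 0.664×0.017185 = 0.029331.
Under exogeneity, PAF = [P(Y=1) − p₀] / P(Y=1).
PAF = (0.029331 − 0.017185) / 0.029331 ≈ 0.4141

PAF ≈ 0.414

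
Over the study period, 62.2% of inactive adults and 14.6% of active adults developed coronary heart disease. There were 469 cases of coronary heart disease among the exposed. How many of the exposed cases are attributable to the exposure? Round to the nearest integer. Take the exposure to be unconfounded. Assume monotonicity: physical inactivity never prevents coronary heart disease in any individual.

p₁ = 0.622, p₀ = 0.146.
PN = (p₁ − p₀)/p₁ = (0.622 − 0.146) / 0.622 ≈ 0.76527.
Attributable cases ≈ PN × (exposed cases) = 0.76527 × 469 ≈ 358.91.

about 359 cases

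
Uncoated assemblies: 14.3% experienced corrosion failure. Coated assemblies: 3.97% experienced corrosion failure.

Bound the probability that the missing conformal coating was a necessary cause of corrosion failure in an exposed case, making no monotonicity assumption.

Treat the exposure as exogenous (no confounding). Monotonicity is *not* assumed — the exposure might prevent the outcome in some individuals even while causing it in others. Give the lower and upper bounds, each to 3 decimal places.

p₁ = 0.143, p₀ = 0.0397.
Under exogeneity alone the bounds on PN are max{0,(p₁−p₀)/p₁} ≤ PN ≤ min{1,(1−p₀)/p₁}.
  lower = (p₁ − p₀)/p₁ = 0.1033 / 0.143 ≈ 0.7224
  upper = min{1, (1 − p₀)/p₁} = 0.9603 / 0.143 ≈ 6.7154 → capped at 1

0.722 ≤ PN ≤ 1.000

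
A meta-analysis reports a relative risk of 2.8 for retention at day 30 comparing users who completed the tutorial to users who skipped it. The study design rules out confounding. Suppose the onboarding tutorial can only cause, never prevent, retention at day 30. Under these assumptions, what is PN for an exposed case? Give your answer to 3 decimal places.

PN ≈ 0.643

Under exogeneity and monotonicity, PN = (RR − 1) / RR = 1 − 1/RR.
PN = (2.8 − 1) / 2.8 = 1.8 / 2.8 ≈ 0.6429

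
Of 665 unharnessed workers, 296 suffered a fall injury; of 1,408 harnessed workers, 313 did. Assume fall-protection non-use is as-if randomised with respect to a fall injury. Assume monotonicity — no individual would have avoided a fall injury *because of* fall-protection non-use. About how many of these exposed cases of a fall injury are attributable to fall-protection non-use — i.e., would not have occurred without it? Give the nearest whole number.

about 148 cases

p₁ = P(outcome | exposed) = 296/665 = 0.44511
p₀ = P(outcome | unexposed) = 313/1408 = 0.2223
PN = (p₁ − p₀)/p₁ = (0.44511 − 0.2223) / 0.44511 ≈ 0.50057.
Attributable cases ≈ PN × (exposed cases) = 0.50057 × 296 ≈ 148.17.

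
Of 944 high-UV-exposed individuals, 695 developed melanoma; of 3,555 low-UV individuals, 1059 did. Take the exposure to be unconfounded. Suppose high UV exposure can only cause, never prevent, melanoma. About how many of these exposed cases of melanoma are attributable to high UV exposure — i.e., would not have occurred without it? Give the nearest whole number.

about 414 cases

p₁ = P(outcome | exposed) = 695/944 = 0.73623
p₀ = P(outcome | unexposed) = 1059/3555 = 0.29789
PN = (p₁ − p₀)/p₁ = (0.73623 − 0.29789) / 0.73623 ≈ 0.59538.
Attributable cases ≈ PN × (exposed cases) = 0.59538 × 695 ≈ 413.79.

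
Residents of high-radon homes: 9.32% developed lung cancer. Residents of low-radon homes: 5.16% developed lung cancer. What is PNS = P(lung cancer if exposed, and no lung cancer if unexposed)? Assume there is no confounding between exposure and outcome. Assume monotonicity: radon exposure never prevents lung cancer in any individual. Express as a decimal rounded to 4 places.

p₁ = 0.0932, p₀ = 0.0516.
Under exogeneity and monotonicity, PNS = p₁ − p₀.
PNS = 0.0932 − 0.0516 = 0.0416

PNS ≈ 0.0416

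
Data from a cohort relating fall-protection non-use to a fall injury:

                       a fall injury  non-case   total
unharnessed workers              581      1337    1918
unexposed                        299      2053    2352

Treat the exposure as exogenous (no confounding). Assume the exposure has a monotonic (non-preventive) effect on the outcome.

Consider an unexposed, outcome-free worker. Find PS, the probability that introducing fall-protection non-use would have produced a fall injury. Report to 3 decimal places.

p₁ = P(outcome | exposed) = 581/1918 = 0.30292
p₀ = P(outcome | unexposed) = 299/2352 = 0.12713
Under exogeneity and monotonicity, PS = (p₁ − p₀)/(1 − p₀).
PS = (0.30292 − 0.12713) / 0.87287 ≈ 0.2014

PS ≈ 0.201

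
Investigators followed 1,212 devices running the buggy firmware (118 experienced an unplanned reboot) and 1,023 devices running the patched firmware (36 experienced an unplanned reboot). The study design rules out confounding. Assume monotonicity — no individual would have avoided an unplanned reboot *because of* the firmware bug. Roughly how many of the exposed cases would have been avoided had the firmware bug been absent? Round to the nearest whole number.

p₁ = P(outcome | exposed) = 118/1212 = 0.09736
p₀ = P(outcome | unexposed) = 36/1023 = 0.035191
PN = (p₁ − p₀)/p₁ = (0.09736 − 0.035191) / 0.09736 ≈ 0.63855.
Attributable cases ≈ PN × (exposed cases) = 0.63855 × 118 ≈ 75.35.

about 75 cases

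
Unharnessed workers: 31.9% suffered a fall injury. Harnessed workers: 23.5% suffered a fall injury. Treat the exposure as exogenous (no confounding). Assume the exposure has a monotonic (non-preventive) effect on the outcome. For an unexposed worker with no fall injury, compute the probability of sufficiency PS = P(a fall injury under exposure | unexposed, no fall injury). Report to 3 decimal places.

PS ≈ 0.110

p₁ = 0.319, p₀ = 0.235.
Under exogeneity and monotonicity, PS = (p₁ − p₀) / (1 − p₀).
PS = (0.319 − 0.235) / (1 − 0.235) = 0.084 / 0.765 ≈ 0.1098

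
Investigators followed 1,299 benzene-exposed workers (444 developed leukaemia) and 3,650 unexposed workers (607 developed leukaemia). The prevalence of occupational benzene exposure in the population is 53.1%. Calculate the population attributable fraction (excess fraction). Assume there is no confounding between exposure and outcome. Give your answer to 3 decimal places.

PAF ≈ 0.359

p₁ = P(outcome | exposed) = 444/1299 = 0.3418
p₀ = P(outcome | unexposed) = 607/3650 = 0.1663
Overall risk P(Y=1) = π·p₁ + (1−π)·p₀ = 0.531×0.3418 + 0.469×0.1663 = 0.25949.
Under exogeneity, PAF = [P(Y=1) − p₀] / P(Y=1).
PAF = (0.25949 − 0.1663) / 0.25949 ≈ 0.3591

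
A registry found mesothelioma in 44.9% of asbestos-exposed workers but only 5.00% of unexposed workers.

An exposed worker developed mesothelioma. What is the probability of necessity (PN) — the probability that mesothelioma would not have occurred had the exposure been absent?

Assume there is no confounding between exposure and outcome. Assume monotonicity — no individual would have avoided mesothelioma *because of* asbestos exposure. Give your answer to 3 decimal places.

PN ≈ 0.889

p₁ = 0.449, p₀ = 0.05.
Under exogeneity and monotonicity, PN = (p₁ − p₀) / p₁.
PN = (0.449 − 0.05) / 0.449 = 0.399 / 0.449 ≈ 0.8886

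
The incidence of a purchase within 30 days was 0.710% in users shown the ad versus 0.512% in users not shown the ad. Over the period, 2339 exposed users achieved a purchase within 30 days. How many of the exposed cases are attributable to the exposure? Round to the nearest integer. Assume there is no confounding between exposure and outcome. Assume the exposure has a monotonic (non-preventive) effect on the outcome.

about 652 cases

p₁ = 0.0071, p₀ = 0.00512.
PN = (p₁ − p₀)/p₁ = (0.0071 − 0.00512) / 0.0071 ≈ 0.27887.
Attributable cases ≈ PN × (exposed cases) = 0.27887 × 2339 ≈ 652.28.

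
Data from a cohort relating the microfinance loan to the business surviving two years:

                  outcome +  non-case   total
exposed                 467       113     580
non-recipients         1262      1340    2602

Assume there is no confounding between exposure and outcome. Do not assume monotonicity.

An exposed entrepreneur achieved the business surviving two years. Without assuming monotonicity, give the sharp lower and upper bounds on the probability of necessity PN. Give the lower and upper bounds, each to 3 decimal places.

p₁ = P(outcome | exposed) = 467/580 = 0.80517
p₀ = P(outcome | unexposed) = 1262/2602 = 0.48501
Under exogeneity alone the bounds on PN are max{0,(p₁−p₀)/p₁} ≤ PN ≤ min{1,(1−p₀)/p₁}.
  lower = (p₁ − p₀)/p₁ = 0.32016 / 0.80517 ≈ 0.3976
  upper = min{1, (1 − p₀)/p₁} = 0.51499 / 0.80517 ≈ 0.6396

0.398 ≤ PN ≤ 0.640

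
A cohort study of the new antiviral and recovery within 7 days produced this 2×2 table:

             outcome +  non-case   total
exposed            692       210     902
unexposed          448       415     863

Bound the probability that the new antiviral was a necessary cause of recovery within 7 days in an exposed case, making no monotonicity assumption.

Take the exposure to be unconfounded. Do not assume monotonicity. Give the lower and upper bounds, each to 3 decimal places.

0.323 ≤ PN ≤ 0.627

p₁ = P(outcome | exposed) = 692/902 = 0.76718
p₀ = P(outcome | unexposed) = 448/863 = 0.51912
Under exogeneity alone the bounds on PN are max{0,(p₁−p₀)/p₁} ≤ PN ≤ min{1,(1−p₀)/p₁}.
  lower = (p₁ − p₀)/p₁ = 0.24806 / 0.76718 ≈ 0.3233
  upper = min{1, (1 − p₀)/p₁} = 0.48088 / 0.76718 ≈ 0.6268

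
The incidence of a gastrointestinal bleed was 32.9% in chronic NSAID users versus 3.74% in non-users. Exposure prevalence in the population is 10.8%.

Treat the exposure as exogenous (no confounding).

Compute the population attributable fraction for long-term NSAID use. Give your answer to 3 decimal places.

PAF ≈ 0.457

p₁ = 0.329, p₀ = 0.0374.
Overall risk P(Y=1) = π·p₁ + (1−π)·p₀ = 0.108×0.329 + 0.892×0.0374 = 0.068893.
Under exogeneity, PAF = [P(Y=1) − p₀] / P(Y=1).
PAF = (0.068893 − 0.0374) / 0.068893 ≈ 0.4571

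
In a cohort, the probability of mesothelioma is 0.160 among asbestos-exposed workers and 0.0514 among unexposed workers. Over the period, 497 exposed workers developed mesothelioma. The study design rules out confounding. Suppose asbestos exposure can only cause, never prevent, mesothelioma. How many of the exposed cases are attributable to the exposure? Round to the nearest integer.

about 337 cases

Let p₁ = 0.16, p₀ = 0.0514.
PN = (p₁ − p₀)/p₁ = (0.16 − 0.0514) / 0.16 ≈ 0.67875.
Attributable cases ≈ PN × (exposed cases) = 0.67875 × 497 ≈ 337.34.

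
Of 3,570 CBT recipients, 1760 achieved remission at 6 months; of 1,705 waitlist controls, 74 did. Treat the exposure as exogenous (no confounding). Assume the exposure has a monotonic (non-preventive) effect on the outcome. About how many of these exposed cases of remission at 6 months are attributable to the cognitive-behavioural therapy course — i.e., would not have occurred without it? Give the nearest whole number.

about 1605 cases

p₁ = P(outcome | exposed) = 1760/3570 = 0.493
p₀ = P(outcome | unexposed) = 74/1705 = 0.043402
PN = (p₁ − p₀)/p₁ = (0.493 − 0.043402) / 0.493 ≈ 0.91196.
Attributable cases ≈ PN × (exposed cases) = 0.91196 × 1760 ≈ 1605.06.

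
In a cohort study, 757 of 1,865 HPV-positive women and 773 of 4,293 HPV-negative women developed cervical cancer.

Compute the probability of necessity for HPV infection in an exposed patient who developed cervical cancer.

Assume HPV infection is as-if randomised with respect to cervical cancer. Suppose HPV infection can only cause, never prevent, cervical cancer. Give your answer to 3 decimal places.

PN ≈ 0.556

p₁ = P(outcome | exposed) = 757/1865 = 0.4059
p₀ = P(outcome | unexposed) = 773/4293 = 0.18006
Under exogeneity and monotonicity, PN = (p₁ − p₀) / p₁.
PN = (0.4059 − 0.18006) / 0.4059 = 0.22584 / 0.4059 ≈ 0.5564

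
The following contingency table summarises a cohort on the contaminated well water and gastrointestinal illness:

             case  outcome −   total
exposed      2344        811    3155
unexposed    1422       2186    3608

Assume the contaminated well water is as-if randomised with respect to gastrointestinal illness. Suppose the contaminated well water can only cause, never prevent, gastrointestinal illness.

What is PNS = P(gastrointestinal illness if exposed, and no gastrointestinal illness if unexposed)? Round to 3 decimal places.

PNS ≈ 0.349

p₁ = P(outcome | exposed) = 2344/3155 = 0.74295
p₀ = P(outcome | unexposed) = 1422/3608 = 0.39412
Under exogeneity and monotonicity, PNS = p₁ − p₀.
PNS = 0.74295 − 0.39412 = 0.34882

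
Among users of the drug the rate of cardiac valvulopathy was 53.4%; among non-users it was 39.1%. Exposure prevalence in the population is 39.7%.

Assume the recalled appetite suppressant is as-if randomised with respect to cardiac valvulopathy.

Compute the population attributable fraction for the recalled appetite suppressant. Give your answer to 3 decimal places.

PAF ≈ 0.127

p₁ = 0.534, p₀ = 0.391.
Overall risk P(Y=1) = π·p₁ + (1−π)·p₀ = 0.397×0.534 + 0.603×0.391 = 0.44777.
Under exogeneity, PAF = [P(Y=1) − p₀] / P(Y=1).
PAF = (0.44777 − 0.391) / 0.44777 ≈ 0.1268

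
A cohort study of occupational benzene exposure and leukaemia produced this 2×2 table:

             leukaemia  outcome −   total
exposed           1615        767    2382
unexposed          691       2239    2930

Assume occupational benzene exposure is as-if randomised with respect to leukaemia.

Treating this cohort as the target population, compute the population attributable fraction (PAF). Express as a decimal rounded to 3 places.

PAF ≈ 0.457

p₁ = P(outcome | exposed) = 1615/2382 = 0.678
p₀ = P(outcome | unexposed) = 691/2930 = 0.23584
Exposure prevalence π = 2382/5312 = 0.44842; overall risk P(Y=1) = 0.43411.
Under exogeneity, PAF = [P(Y=1) − p₀]/P(Y=1).
PAF = (0.43411 − 0.23584) / 0.43411 ≈ 0.4567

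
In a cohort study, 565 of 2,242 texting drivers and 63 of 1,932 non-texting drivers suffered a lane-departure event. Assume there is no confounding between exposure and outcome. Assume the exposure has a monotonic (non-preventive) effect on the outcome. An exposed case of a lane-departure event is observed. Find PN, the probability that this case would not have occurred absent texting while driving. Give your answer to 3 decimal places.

p₁ = P(outcome | exposed) = 565/2242 = 0.25201
p₀ = P(outcome | unexposed) = 63/1932 = 0.032609
Under exogeneity and monotonicity, PN = (p₁ − p₀) / p₁.
PN = (0.25201 − 0.032609) / 0.25201 = 0.2194 / 0.25201 ≈ 0.8706

PN ≈ 0.871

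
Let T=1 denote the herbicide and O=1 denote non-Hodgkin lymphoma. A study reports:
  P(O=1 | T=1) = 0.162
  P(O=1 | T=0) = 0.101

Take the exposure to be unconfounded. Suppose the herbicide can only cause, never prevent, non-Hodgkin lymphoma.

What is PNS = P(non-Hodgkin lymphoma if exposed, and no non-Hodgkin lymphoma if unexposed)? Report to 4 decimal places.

Let p₁ = 0.162, p₀ = 0.101.
Under exogeneity and monotonicity, PNS = p₁ − p₀.
PNS = 0.162 − 0.101 = 0.061

PNS ≈ 0.0610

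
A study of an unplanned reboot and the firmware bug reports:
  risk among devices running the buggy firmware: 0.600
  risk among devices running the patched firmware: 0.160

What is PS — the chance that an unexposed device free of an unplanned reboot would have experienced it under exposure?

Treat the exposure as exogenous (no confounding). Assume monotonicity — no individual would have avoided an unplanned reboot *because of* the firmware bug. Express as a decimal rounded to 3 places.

Let p₁ = 0.6, p₀ = 0.16.
Under exogeneity and monotonicity, PS = (p₁ − p₀) / (1 − p₀).
PS = (0.6 − 0.16) / (1 − 0.16) = 0.44 / 0.84 ≈ 0.5238

PS ≈ 0.524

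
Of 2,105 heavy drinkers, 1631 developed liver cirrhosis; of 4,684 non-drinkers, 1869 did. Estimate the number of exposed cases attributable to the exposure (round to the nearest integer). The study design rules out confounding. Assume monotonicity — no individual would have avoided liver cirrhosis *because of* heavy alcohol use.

p₁ = P(outcome | exposed) = 1631/2105 = 0.77482
p₀ = P(outcome | unexposed) = 1869/4684 = 0.39902
PN = (p₁ − p₀)/p₁ = (0.77482 − 0.39902) / 0.77482 ≈ 0.48502.
Attributable cases ≈ PN × (exposed cases) = 0.48502 × 1631 ≈ 791.07.

about 791 cases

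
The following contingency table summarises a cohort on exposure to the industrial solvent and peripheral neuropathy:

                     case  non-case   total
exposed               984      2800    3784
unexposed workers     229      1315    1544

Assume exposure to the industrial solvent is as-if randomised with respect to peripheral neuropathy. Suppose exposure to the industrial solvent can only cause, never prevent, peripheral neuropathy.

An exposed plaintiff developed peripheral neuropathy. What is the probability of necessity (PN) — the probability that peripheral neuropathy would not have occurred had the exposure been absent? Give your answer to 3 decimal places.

p₁ = P(outcome | exposed) = 984/3784 = 0.26004
p₀ = P(outcome | unexposed) = 229/1544 = 0.14832
Under exogeneity and monotonicity, PN = (p₁ − p₀) / p₁.
PN = (0.26004 − 0.14832) / 0.26004 = 0.11173 / 0.26004 ≈ 0.4296

PN ≈ 0.430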